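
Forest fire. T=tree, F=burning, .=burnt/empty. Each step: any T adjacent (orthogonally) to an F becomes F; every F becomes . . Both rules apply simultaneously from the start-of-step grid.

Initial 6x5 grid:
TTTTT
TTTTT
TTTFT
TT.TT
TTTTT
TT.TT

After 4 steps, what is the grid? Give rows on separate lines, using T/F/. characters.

Step 1: 4 trees catch fire, 1 burn out
  TTTTT
  TTTFT
  TTF.F
  TT.FT
  TTTTT
  TT.TT
Step 2: 6 trees catch fire, 4 burn out
  TTTFT
  TTF.F
  TF...
  TT..F
  TTTFT
  TT.TT
Step 3: 8 trees catch fire, 6 burn out
  TTF.F
  TF...
  F....
  TF...
  TTF.F
  TT.FT
Step 4: 5 trees catch fire, 8 burn out
  TF...
  F....
  .....
  F....
  TF...
  TT..F

TF...
F....
.....
F....
TF...
TT..F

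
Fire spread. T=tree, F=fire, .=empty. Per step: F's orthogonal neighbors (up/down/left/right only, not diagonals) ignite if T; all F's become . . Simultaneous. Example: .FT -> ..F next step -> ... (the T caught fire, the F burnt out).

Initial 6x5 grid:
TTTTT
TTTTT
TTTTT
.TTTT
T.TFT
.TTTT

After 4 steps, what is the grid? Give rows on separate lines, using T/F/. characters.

Step 1: 4 trees catch fire, 1 burn out
  TTTTT
  TTTTT
  TTTTT
  .TTFT
  T.F.F
  .TTFT
Step 2: 5 trees catch fire, 4 burn out
  TTTTT
  TTTTT
  TTTFT
  .TF.F
  T....
  .TF.F
Step 3: 5 trees catch fire, 5 burn out
  TTTTT
  TTTFT
  TTF.F
  .F...
  T....
  .F...
Step 4: 4 trees catch fire, 5 burn out
  TTTFT
  TTF.F
  TF...
  .....
  T....
  .....

TTTFT
TTF.F
TF...
.....
T....
.....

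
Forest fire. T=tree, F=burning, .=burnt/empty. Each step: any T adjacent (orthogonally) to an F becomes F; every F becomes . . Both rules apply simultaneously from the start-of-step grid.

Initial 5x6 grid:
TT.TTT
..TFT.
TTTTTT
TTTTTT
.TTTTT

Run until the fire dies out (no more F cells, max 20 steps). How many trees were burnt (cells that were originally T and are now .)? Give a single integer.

Answer: 22

Derivation:
Step 1: +4 fires, +1 burnt (F count now 4)
Step 2: +4 fires, +4 burnt (F count now 4)
Step 3: +6 fires, +4 burnt (F count now 6)
Step 4: +5 fires, +6 burnt (F count now 5)
Step 5: +3 fires, +5 burnt (F count now 3)
Step 6: +0 fires, +3 burnt (F count now 0)
Fire out after step 6
Initially T: 24, now '.': 28
Total burnt (originally-T cells now '.'): 22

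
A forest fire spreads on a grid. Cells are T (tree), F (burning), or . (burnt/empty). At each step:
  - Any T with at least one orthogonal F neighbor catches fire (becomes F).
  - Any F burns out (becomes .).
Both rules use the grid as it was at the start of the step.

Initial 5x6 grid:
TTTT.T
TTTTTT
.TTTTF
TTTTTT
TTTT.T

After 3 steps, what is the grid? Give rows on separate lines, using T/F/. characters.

Step 1: 3 trees catch fire, 1 burn out
  TTTT.T
  TTTTTF
  .TTTF.
  TTTTTF
  TTTT.T
Step 2: 5 trees catch fire, 3 burn out
  TTTT.F
  TTTTF.
  .TTF..
  TTTTF.
  TTTT.F
Step 3: 3 trees catch fire, 5 burn out
  TTTT..
  TTTF..
  .TF...
  TTTF..
  TTTT..

TTTT..
TTTF..
.TF...
TTTF..
TTTT..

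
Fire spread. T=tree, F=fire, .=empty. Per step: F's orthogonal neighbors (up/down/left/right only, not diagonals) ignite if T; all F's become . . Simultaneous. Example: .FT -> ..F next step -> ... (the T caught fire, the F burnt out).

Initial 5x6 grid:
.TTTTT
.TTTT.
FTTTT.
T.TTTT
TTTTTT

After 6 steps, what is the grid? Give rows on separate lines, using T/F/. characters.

Step 1: 2 trees catch fire, 1 burn out
  .TTTTT
  .TTTT.
  .FTTT.
  F.TTTT
  TTTTTT
Step 2: 3 trees catch fire, 2 burn out
  .TTTTT
  .FTTT.
  ..FTT.
  ..TTTT
  FTTTTT
Step 3: 5 trees catch fire, 3 burn out
  .FTTTT
  ..FTT.
  ...FT.
  ..FTTT
  .FTTTT
Step 4: 5 trees catch fire, 5 burn out
  ..FTTT
  ...FT.
  ....F.
  ...FTT
  ..FTTT
Step 5: 4 trees catch fire, 5 burn out
  ...FTT
  ....F.
  ......
  ....FT
  ...FTT
Step 6: 3 trees catch fire, 4 burn out
  ....FT
  ......
  ......
  .....F
  ....FT

....FT
......
......
.....F
....FT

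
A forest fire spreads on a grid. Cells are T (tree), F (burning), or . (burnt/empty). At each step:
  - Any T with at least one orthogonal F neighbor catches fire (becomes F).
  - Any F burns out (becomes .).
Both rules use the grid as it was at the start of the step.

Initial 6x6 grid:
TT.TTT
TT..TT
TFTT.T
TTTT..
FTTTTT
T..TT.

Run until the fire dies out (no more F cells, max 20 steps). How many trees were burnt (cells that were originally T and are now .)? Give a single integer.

Answer: 19

Derivation:
Step 1: +7 fires, +2 burnt (F count now 7)
Step 2: +5 fires, +7 burnt (F count now 5)
Step 3: +3 fires, +5 burnt (F count now 3)
Step 4: +2 fires, +3 burnt (F count now 2)
Step 5: +2 fires, +2 burnt (F count now 2)
Step 6: +0 fires, +2 burnt (F count now 0)
Fire out after step 6
Initially T: 25, now '.': 30
Total burnt (originally-T cells now '.'): 19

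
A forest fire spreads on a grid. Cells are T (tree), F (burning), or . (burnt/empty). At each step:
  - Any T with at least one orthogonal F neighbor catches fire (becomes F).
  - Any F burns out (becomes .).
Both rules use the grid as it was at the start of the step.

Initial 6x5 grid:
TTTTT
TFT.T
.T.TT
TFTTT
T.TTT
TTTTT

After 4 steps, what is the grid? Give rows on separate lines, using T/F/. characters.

Step 1: 6 trees catch fire, 2 burn out
  TFTTT
  F.F.T
  .F.TT
  F.FTT
  T.TTT
  TTTTT
Step 2: 5 trees catch fire, 6 burn out
  F.FTT
  ....T
  ...TT
  ...FT
  F.FTT
  TTTTT
Step 3: 6 trees catch fire, 5 burn out
  ...FT
  ....T
  ...FT
  ....F
  ...FT
  FTFTT
Step 4: 5 trees catch fire, 6 burn out
  ....F
  ....T
  ....F
  .....
  ....F
  .F.FT

....F
....T
....F
.....
....F
.F.FT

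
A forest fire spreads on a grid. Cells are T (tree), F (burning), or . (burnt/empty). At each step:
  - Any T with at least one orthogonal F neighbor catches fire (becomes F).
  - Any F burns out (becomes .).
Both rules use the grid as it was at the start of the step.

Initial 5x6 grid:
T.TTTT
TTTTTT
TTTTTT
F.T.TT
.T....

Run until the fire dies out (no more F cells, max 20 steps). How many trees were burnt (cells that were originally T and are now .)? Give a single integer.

Answer: 20

Derivation:
Step 1: +1 fires, +1 burnt (F count now 1)
Step 2: +2 fires, +1 burnt (F count now 2)
Step 3: +3 fires, +2 burnt (F count now 3)
Step 4: +3 fires, +3 burnt (F count now 3)
Step 5: +3 fires, +3 burnt (F count now 3)
Step 6: +4 fires, +3 burnt (F count now 4)
Step 7: +3 fires, +4 burnt (F count now 3)
Step 8: +1 fires, +3 burnt (F count now 1)
Step 9: +0 fires, +1 burnt (F count now 0)
Fire out after step 9
Initially T: 21, now '.': 29
Total burnt (originally-T cells now '.'): 20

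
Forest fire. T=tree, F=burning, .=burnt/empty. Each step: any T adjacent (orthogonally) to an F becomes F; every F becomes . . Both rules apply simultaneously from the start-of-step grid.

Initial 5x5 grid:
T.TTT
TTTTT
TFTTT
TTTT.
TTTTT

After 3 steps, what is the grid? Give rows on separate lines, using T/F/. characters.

Step 1: 4 trees catch fire, 1 burn out
  T.TTT
  TFTTT
  F.FTT
  TFTT.
  TTTTT
Step 2: 6 trees catch fire, 4 burn out
  T.TTT
  F.FTT
  ...FT
  F.FT.
  TFTTT
Step 3: 7 trees catch fire, 6 burn out
  F.FTT
  ...FT
  ....F
  ...F.
  F.FTT

F.FTT
...FT
....F
...F.
F.FTT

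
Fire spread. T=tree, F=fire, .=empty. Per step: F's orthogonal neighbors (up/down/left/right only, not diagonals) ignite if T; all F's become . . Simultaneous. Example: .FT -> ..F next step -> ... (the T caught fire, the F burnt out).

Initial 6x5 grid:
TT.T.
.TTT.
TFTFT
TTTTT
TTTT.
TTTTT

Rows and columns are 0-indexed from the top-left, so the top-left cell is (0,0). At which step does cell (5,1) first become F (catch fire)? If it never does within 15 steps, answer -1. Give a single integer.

Step 1: cell (5,1)='T' (+7 fires, +2 burnt)
Step 2: cell (5,1)='T' (+8 fires, +7 burnt)
Step 3: cell (5,1)='F' (+5 fires, +8 burnt)
  -> target ignites at step 3
Step 4: cell (5,1)='.' (+3 fires, +5 burnt)
Step 5: cell (5,1)='.' (+0 fires, +3 burnt)
  fire out at step 5

3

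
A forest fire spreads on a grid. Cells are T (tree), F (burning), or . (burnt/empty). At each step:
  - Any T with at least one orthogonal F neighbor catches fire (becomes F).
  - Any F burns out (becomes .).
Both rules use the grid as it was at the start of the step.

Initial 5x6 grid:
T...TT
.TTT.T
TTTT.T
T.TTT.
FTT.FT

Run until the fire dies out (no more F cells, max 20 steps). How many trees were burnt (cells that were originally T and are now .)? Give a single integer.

Answer: 14

Derivation:
Step 1: +4 fires, +2 burnt (F count now 4)
Step 2: +3 fires, +4 burnt (F count now 3)
Step 3: +3 fires, +3 burnt (F count now 3)
Step 4: +3 fires, +3 burnt (F count now 3)
Step 5: +1 fires, +3 burnt (F count now 1)
Step 6: +0 fires, +1 burnt (F count now 0)
Fire out after step 6
Initially T: 19, now '.': 25
Total burnt (originally-T cells now '.'): 14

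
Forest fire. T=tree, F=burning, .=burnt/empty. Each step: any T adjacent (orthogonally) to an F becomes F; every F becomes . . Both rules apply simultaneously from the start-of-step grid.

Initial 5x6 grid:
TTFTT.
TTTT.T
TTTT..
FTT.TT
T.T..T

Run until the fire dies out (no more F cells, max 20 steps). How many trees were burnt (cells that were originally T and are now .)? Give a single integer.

Step 1: +6 fires, +2 burnt (F count now 6)
Step 2: +8 fires, +6 burnt (F count now 8)
Step 3: +2 fires, +8 burnt (F count now 2)
Step 4: +0 fires, +2 burnt (F count now 0)
Fire out after step 4
Initially T: 20, now '.': 26
Total burnt (originally-T cells now '.'): 16

Answer: 16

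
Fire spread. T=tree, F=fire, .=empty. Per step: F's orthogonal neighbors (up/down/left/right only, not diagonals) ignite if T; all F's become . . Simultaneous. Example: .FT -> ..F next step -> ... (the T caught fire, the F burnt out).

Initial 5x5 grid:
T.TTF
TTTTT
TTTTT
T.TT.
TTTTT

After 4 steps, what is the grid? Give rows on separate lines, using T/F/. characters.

Step 1: 2 trees catch fire, 1 burn out
  T.TF.
  TTTTF
  TTTTT
  T.TT.
  TTTTT
Step 2: 3 trees catch fire, 2 burn out
  T.F..
  TTTF.
  TTTTF
  T.TT.
  TTTTT
Step 3: 2 trees catch fire, 3 burn out
  T....
  TTF..
  TTTF.
  T.TT.
  TTTTT
Step 4: 3 trees catch fire, 2 burn out
  T....
  TF...
  TTF..
  T.TF.
  TTTTT

T....
TF...
TTF..
T.TF.
TTTTT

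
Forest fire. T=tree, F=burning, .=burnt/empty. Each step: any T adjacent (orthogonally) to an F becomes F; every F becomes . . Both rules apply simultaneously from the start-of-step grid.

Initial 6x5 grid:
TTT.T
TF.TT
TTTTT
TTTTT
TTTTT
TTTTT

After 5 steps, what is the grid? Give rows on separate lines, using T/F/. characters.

Step 1: 3 trees catch fire, 1 burn out
  TFT.T
  F..TT
  TFTTT
  TTTTT
  TTTTT
  TTTTT
Step 2: 5 trees catch fire, 3 burn out
  F.F.T
  ...TT
  F.FTT
  TFTTT
  TTTTT
  TTTTT
Step 3: 4 trees catch fire, 5 burn out
  ....T
  ...TT
  ...FT
  F.FTT
  TFTTT
  TTTTT
Step 4: 6 trees catch fire, 4 burn out
  ....T
  ...FT
  ....F
  ...FT
  F.FTT
  TFTTT
Step 5: 5 trees catch fire, 6 burn out
  ....T
  ....F
  .....
  ....F
  ...FT
  F.FTT

....T
....F
.....
....F
...FT
F.FTT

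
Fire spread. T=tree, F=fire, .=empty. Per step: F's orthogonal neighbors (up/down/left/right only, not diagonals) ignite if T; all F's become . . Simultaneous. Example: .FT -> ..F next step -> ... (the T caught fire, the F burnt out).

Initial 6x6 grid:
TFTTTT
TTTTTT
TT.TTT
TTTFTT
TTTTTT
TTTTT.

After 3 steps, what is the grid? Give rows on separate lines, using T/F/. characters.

Step 1: 7 trees catch fire, 2 burn out
  F.FTTT
  TFTTTT
  TT.FTT
  TTF.FT
  TTTFTT
  TTTTT.
Step 2: 11 trees catch fire, 7 burn out
  ...FTT
  F.FFTT
  TF..FT
  TF...F
  TTF.FT
  TTTFT.
Step 3: 9 trees catch fire, 11 burn out
  ....FT
  ....FT
  F....F
  F.....
  TF...F
  TTF.F.

....FT
....FT
F....F
F.....
TF...F
TTF.F.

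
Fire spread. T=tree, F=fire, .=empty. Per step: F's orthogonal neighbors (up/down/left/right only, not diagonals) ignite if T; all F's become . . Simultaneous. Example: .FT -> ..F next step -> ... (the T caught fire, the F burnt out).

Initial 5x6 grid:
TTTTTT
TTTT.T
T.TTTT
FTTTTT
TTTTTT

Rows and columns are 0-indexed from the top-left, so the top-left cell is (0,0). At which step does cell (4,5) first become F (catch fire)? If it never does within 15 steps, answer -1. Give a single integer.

Step 1: cell (4,5)='T' (+3 fires, +1 burnt)
Step 2: cell (4,5)='T' (+3 fires, +3 burnt)
Step 3: cell (4,5)='T' (+5 fires, +3 burnt)
Step 4: cell (4,5)='T' (+5 fires, +5 burnt)
Step 5: cell (4,5)='T' (+5 fires, +5 burnt)
Step 6: cell (4,5)='F' (+3 fires, +5 burnt)
  -> target ignites at step 6
Step 7: cell (4,5)='.' (+2 fires, +3 burnt)
Step 8: cell (4,5)='.' (+1 fires, +2 burnt)
Step 9: cell (4,5)='.' (+0 fires, +1 burnt)
  fire out at step 9

6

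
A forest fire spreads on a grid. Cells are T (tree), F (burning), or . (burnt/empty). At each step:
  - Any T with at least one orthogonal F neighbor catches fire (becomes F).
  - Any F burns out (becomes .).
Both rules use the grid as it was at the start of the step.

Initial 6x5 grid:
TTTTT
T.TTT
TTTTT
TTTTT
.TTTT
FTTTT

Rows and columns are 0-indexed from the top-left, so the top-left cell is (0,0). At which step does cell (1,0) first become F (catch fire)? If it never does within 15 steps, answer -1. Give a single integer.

Step 1: cell (1,0)='T' (+1 fires, +1 burnt)
Step 2: cell (1,0)='T' (+2 fires, +1 burnt)
Step 3: cell (1,0)='T' (+3 fires, +2 burnt)
Step 4: cell (1,0)='T' (+5 fires, +3 burnt)
Step 5: cell (1,0)='T' (+4 fires, +5 burnt)
Step 6: cell (1,0)='F' (+4 fires, +4 burnt)
  -> target ignites at step 6
Step 7: cell (1,0)='.' (+4 fires, +4 burnt)
Step 8: cell (1,0)='.' (+3 fires, +4 burnt)
Step 9: cell (1,0)='.' (+1 fires, +3 burnt)
Step 10: cell (1,0)='.' (+0 fires, +1 burnt)
  fire out at step 10

6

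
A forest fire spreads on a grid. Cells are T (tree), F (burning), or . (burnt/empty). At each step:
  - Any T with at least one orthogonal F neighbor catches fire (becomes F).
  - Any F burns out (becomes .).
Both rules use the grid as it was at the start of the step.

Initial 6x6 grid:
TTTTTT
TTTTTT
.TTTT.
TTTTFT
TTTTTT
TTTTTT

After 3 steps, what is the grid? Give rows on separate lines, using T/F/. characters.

Step 1: 4 trees catch fire, 1 burn out
  TTTTTT
  TTTTTT
  .TTTF.
  TTTF.F
  TTTTFT
  TTTTTT
Step 2: 6 trees catch fire, 4 burn out
  TTTTTT
  TTTTFT
  .TTF..
  TTF...
  TTTF.F
  TTTTFT
Step 3: 8 trees catch fire, 6 burn out
  TTTTFT
  TTTF.F
  .TF...
  TF....
  TTF...
  TTTF.F

TTTTFT
TTTF.F
.TF...
TF....
TTF...
TTTF.F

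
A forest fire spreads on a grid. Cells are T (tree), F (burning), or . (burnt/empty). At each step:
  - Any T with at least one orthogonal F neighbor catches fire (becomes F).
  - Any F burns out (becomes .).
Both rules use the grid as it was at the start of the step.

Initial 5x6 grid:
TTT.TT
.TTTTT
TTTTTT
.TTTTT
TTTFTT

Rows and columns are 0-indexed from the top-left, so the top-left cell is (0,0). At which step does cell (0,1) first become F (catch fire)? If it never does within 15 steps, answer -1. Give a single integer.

Step 1: cell (0,1)='T' (+3 fires, +1 burnt)
Step 2: cell (0,1)='T' (+5 fires, +3 burnt)
Step 3: cell (0,1)='T' (+6 fires, +5 burnt)
Step 4: cell (0,1)='T' (+4 fires, +6 burnt)
Step 5: cell (0,1)='T' (+5 fires, +4 burnt)
Step 6: cell (0,1)='F' (+2 fires, +5 burnt)
  -> target ignites at step 6
Step 7: cell (0,1)='.' (+1 fires, +2 burnt)
Step 8: cell (0,1)='.' (+0 fires, +1 burnt)
  fire out at step 8

6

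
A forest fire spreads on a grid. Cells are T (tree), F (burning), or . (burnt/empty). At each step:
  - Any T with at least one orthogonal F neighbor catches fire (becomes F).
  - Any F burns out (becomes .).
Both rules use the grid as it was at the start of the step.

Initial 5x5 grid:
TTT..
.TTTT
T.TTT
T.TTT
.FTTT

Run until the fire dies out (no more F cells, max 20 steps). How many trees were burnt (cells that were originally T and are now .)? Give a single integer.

Answer: 16

Derivation:
Step 1: +1 fires, +1 burnt (F count now 1)
Step 2: +2 fires, +1 burnt (F count now 2)
Step 3: +3 fires, +2 burnt (F count now 3)
Step 4: +3 fires, +3 burnt (F count now 3)
Step 5: +4 fires, +3 burnt (F count now 4)
Step 6: +2 fires, +4 burnt (F count now 2)
Step 7: +1 fires, +2 burnt (F count now 1)
Step 8: +0 fires, +1 burnt (F count now 0)
Fire out after step 8
Initially T: 18, now '.': 23
Total burnt (originally-T cells now '.'): 16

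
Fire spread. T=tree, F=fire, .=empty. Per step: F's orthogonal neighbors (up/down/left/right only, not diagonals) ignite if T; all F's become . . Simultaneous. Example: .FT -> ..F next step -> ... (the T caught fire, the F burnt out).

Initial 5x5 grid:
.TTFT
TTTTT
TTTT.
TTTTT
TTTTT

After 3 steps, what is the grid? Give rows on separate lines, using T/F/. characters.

Step 1: 3 trees catch fire, 1 burn out
  .TF.F
  TTTFT
  TTTT.
  TTTTT
  TTTTT
Step 2: 4 trees catch fire, 3 burn out
  .F...
  TTF.F
  TTTF.
  TTTTT
  TTTTT
Step 3: 3 trees catch fire, 4 burn out
  .....
  TF...
  TTF..
  TTTFT
  TTTTT

.....
TF...
TTF..
TTTFT
TTTTT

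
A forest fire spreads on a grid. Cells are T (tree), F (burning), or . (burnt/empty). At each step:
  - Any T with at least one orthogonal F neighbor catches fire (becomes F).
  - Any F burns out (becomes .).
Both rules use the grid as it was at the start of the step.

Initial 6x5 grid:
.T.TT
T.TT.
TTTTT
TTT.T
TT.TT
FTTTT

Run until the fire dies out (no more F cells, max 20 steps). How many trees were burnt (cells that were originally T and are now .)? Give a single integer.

Step 1: +2 fires, +1 burnt (F count now 2)
Step 2: +3 fires, +2 burnt (F count now 3)
Step 3: +3 fires, +3 burnt (F count now 3)
Step 4: +5 fires, +3 burnt (F count now 5)
Step 5: +2 fires, +5 burnt (F count now 2)
Step 6: +3 fires, +2 burnt (F count now 3)
Step 7: +2 fires, +3 burnt (F count now 2)
Step 8: +1 fires, +2 burnt (F count now 1)
Step 9: +1 fires, +1 burnt (F count now 1)
Step 10: +0 fires, +1 burnt (F count now 0)
Fire out after step 10
Initially T: 23, now '.': 29
Total burnt (originally-T cells now '.'): 22

Answer: 22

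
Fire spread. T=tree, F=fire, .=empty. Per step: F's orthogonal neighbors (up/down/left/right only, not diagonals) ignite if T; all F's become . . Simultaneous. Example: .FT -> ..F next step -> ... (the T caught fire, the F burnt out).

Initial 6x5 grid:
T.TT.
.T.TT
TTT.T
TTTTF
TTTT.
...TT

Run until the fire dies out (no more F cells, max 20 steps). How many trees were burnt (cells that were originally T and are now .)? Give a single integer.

Step 1: +2 fires, +1 burnt (F count now 2)
Step 2: +3 fires, +2 burnt (F count now 3)
Step 3: +5 fires, +3 burnt (F count now 5)
Step 4: +5 fires, +5 burnt (F count now 5)
Step 5: +4 fires, +5 burnt (F count now 4)
Step 6: +0 fires, +4 burnt (F count now 0)
Fire out after step 6
Initially T: 20, now '.': 29
Total burnt (originally-T cells now '.'): 19

Answer: 19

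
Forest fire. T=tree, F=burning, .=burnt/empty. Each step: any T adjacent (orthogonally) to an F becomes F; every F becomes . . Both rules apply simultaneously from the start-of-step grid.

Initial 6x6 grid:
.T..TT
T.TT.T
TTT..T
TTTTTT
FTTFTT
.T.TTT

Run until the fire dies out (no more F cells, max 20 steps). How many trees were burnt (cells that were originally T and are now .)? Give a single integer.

Step 1: +6 fires, +2 burnt (F count now 6)
Step 2: +7 fires, +6 burnt (F count now 7)
Step 3: +5 fires, +7 burnt (F count now 5)
Step 4: +2 fires, +5 burnt (F count now 2)
Step 5: +2 fires, +2 burnt (F count now 2)
Step 6: +1 fires, +2 burnt (F count now 1)
Step 7: +1 fires, +1 burnt (F count now 1)
Step 8: +0 fires, +1 burnt (F count now 0)
Fire out after step 8
Initially T: 25, now '.': 35
Total burnt (originally-T cells now '.'): 24

Answer: 24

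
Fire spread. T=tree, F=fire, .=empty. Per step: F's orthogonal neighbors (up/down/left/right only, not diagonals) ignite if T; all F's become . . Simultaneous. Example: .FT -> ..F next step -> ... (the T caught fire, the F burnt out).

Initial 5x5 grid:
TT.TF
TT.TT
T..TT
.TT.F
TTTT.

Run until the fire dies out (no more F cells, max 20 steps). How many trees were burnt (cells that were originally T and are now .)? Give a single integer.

Step 1: +3 fires, +2 burnt (F count now 3)
Step 2: +2 fires, +3 burnt (F count now 2)
Step 3: +0 fires, +2 burnt (F count now 0)
Fire out after step 3
Initially T: 16, now '.': 14
Total burnt (originally-T cells now '.'): 5

Answer: 5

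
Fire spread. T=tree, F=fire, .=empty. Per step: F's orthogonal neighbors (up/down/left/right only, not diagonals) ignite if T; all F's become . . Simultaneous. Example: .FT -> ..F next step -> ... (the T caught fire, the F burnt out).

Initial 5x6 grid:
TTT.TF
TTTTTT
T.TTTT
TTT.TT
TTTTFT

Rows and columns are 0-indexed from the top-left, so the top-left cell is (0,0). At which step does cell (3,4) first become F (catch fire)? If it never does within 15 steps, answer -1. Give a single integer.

Step 1: cell (3,4)='F' (+5 fires, +2 burnt)
  -> target ignites at step 1
Step 2: cell (3,4)='.' (+5 fires, +5 burnt)
Step 3: cell (3,4)='.' (+4 fires, +5 burnt)
Step 4: cell (3,4)='.' (+4 fires, +4 burnt)
Step 5: cell (3,4)='.' (+3 fires, +4 burnt)
Step 6: cell (3,4)='.' (+3 fires, +3 burnt)
Step 7: cell (3,4)='.' (+1 fires, +3 burnt)
Step 8: cell (3,4)='.' (+0 fires, +1 burnt)
  fire out at step 8

1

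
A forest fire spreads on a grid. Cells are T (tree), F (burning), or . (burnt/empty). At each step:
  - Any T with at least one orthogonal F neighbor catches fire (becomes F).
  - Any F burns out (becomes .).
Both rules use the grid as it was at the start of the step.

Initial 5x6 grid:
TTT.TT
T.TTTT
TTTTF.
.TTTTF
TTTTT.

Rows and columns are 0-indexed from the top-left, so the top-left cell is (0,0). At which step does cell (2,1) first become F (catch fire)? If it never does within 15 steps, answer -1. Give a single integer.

Step 1: cell (2,1)='T' (+3 fires, +2 burnt)
Step 2: cell (2,1)='T' (+6 fires, +3 burnt)
Step 3: cell (2,1)='F' (+5 fires, +6 burnt)
  -> target ignites at step 3
Step 4: cell (2,1)='.' (+4 fires, +5 burnt)
Step 5: cell (2,1)='.' (+3 fires, +4 burnt)
Step 6: cell (2,1)='.' (+2 fires, +3 burnt)
Step 7: cell (2,1)='.' (+0 fires, +2 burnt)
  fire out at step 7

3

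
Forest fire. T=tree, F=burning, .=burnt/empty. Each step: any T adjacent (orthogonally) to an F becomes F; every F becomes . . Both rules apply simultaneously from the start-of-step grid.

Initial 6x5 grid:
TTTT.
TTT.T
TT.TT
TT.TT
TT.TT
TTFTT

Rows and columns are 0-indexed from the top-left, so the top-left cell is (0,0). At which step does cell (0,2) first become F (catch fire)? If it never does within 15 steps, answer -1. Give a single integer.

Step 1: cell (0,2)='T' (+2 fires, +1 burnt)
Step 2: cell (0,2)='T' (+4 fires, +2 burnt)
Step 3: cell (0,2)='T' (+4 fires, +4 burnt)
Step 4: cell (0,2)='T' (+4 fires, +4 burnt)
Step 5: cell (0,2)='T' (+3 fires, +4 burnt)
Step 6: cell (0,2)='T' (+4 fires, +3 burnt)
Step 7: cell (0,2)='F' (+2 fires, +4 burnt)
  -> target ignites at step 7
Step 8: cell (0,2)='.' (+1 fires, +2 burnt)
Step 9: cell (0,2)='.' (+0 fires, +1 burnt)
  fire out at step 9

7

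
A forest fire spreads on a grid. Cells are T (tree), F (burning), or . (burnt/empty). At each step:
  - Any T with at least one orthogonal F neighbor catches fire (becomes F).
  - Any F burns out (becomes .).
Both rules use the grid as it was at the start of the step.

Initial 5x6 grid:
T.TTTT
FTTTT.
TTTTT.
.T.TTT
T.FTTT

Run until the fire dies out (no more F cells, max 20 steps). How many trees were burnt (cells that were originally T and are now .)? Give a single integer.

Step 1: +4 fires, +2 burnt (F count now 4)
Step 2: +4 fires, +4 burnt (F count now 4)
Step 3: +7 fires, +4 burnt (F count now 7)
Step 4: +4 fires, +7 burnt (F count now 4)
Step 5: +1 fires, +4 burnt (F count now 1)
Step 6: +1 fires, +1 burnt (F count now 1)
Step 7: +0 fires, +1 burnt (F count now 0)
Fire out after step 7
Initially T: 22, now '.': 29
Total burnt (originally-T cells now '.'): 21

Answer: 21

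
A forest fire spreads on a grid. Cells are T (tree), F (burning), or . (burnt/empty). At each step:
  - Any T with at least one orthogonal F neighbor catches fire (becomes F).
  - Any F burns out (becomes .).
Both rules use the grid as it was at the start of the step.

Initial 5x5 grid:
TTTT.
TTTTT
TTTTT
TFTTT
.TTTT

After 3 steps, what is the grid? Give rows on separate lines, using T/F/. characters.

Step 1: 4 trees catch fire, 1 burn out
  TTTT.
  TTTTT
  TFTTT
  F.FTT
  .FTTT
Step 2: 5 trees catch fire, 4 burn out
  TTTT.
  TFTTT
  F.FTT
  ...FT
  ..FTT
Step 3: 6 trees catch fire, 5 burn out
  TFTT.
  F.FTT
  ...FT
  ....F
  ...FT

TFTT.
F.FTT
...FT
....F
...FT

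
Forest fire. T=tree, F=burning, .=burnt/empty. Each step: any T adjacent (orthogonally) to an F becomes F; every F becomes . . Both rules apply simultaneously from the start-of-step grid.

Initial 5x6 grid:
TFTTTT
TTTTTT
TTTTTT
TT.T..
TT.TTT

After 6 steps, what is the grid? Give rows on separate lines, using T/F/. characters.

Step 1: 3 trees catch fire, 1 burn out
  F.FTTT
  TFTTTT
  TTTTTT
  TT.T..
  TT.TTT
Step 2: 4 trees catch fire, 3 burn out
  ...FTT
  F.FTTT
  TFTTTT
  TT.T..
  TT.TTT
Step 3: 5 trees catch fire, 4 burn out
  ....FT
  ...FTT
  F.FTTT
  TF.T..
  TT.TTT
Step 4: 5 trees catch fire, 5 burn out
  .....F
  ....FT
  ...FTT
  F..T..
  TF.TTT
Step 5: 4 trees catch fire, 5 burn out
  ......
  .....F
  ....FT
  ...F..
  F..TTT
Step 6: 2 trees catch fire, 4 burn out
  ......
  ......
  .....F
  ......
  ...FTT

......
......
.....F
......
...FTT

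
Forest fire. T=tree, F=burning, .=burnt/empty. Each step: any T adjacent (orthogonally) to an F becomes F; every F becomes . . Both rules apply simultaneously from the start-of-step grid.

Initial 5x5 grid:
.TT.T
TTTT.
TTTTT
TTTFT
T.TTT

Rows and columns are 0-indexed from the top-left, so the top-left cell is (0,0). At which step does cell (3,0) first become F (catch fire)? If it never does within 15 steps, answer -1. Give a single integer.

Step 1: cell (3,0)='T' (+4 fires, +1 burnt)
Step 2: cell (3,0)='T' (+6 fires, +4 burnt)
Step 3: cell (3,0)='F' (+3 fires, +6 burnt)
  -> target ignites at step 3
Step 4: cell (3,0)='.' (+4 fires, +3 burnt)
Step 5: cell (3,0)='.' (+2 fires, +4 burnt)
Step 6: cell (3,0)='.' (+0 fires, +2 burnt)
  fire out at step 6

3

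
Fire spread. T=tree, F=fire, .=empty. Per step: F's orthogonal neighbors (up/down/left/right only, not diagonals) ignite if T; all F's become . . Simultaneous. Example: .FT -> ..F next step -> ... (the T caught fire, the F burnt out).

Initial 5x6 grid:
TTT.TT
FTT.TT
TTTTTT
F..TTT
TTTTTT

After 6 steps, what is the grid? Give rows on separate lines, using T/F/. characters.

Step 1: 4 trees catch fire, 2 burn out
  FTT.TT
  .FT.TT
  FTTTTT
  ...TTT
  FTTTTT
Step 2: 4 trees catch fire, 4 burn out
  .FT.TT
  ..F.TT
  .FTTTT
  ...TTT
  .FTTTT
Step 3: 3 trees catch fire, 4 burn out
  ..F.TT
  ....TT
  ..FTTT
  ...TTT
  ..FTTT
Step 4: 2 trees catch fire, 3 burn out
  ....TT
  ....TT
  ...FTT
  ...TTT
  ...FTT
Step 5: 3 trees catch fire, 2 burn out
  ....TT
  ....TT
  ....FT
  ...FTT
  ....FT
Step 6: 4 trees catch fire, 3 burn out
  ....TT
  ....FT
  .....F
  ....FT
  .....F

....TT
....FT
.....F
....FT
.....F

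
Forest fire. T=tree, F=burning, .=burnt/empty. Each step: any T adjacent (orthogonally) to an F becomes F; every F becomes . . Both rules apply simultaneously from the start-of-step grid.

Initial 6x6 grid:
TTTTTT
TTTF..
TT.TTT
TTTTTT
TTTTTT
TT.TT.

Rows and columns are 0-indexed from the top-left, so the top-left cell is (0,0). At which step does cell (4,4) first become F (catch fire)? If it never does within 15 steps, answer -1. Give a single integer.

Step 1: cell (4,4)='T' (+3 fires, +1 burnt)
Step 2: cell (4,4)='T' (+5 fires, +3 burnt)
Step 3: cell (4,4)='T' (+8 fires, +5 burnt)
Step 4: cell (4,4)='F' (+7 fires, +8 burnt)
  -> target ignites at step 4
Step 5: cell (4,4)='.' (+4 fires, +7 burnt)
Step 6: cell (4,4)='.' (+2 fires, +4 burnt)
Step 7: cell (4,4)='.' (+1 fires, +2 burnt)
Step 8: cell (4,4)='.' (+0 fires, +1 burnt)
  fire out at step 8

4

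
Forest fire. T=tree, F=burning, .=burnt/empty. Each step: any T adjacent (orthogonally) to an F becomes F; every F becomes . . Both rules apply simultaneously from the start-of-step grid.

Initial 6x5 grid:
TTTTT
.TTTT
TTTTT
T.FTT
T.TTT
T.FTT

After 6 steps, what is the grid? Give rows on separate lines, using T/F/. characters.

Step 1: 4 trees catch fire, 2 burn out
  TTTTT
  .TTTT
  TTFTT
  T..FT
  T.FTT
  T..FT
Step 2: 6 trees catch fire, 4 burn out
  TTTTT
  .TFTT
  TF.FT
  T...F
  T..FT
  T...F
Step 3: 6 trees catch fire, 6 burn out
  TTFTT
  .F.FT
  F...F
  T....
  T...F
  T....
Step 4: 4 trees catch fire, 6 burn out
  TF.FT
  ....F
  .....
  F....
  T....
  T....
Step 5: 3 trees catch fire, 4 burn out
  F...F
  .....
  .....
  .....
  F....
  T....
Step 6: 1 trees catch fire, 3 burn out
  .....
  .....
  .....
  .....
  .....
  F....

.....
.....
.....
.....
.....
F....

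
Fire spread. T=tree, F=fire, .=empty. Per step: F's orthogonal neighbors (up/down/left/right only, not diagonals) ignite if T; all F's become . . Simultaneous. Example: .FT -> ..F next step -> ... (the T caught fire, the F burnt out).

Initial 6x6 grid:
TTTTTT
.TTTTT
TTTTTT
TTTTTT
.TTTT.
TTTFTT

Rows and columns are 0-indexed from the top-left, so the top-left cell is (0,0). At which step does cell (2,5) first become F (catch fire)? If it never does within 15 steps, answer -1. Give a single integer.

Step 1: cell (2,5)='T' (+3 fires, +1 burnt)
Step 2: cell (2,5)='T' (+5 fires, +3 burnt)
Step 3: cell (2,5)='T' (+5 fires, +5 burnt)
Step 4: cell (2,5)='T' (+5 fires, +5 burnt)
Step 5: cell (2,5)='F' (+6 fires, +5 burnt)
  -> target ignites at step 5
Step 6: cell (2,5)='.' (+5 fires, +6 burnt)
Step 7: cell (2,5)='.' (+2 fires, +5 burnt)
Step 8: cell (2,5)='.' (+1 fires, +2 burnt)
Step 9: cell (2,5)='.' (+0 fires, +1 burnt)
  fire out at step 9

5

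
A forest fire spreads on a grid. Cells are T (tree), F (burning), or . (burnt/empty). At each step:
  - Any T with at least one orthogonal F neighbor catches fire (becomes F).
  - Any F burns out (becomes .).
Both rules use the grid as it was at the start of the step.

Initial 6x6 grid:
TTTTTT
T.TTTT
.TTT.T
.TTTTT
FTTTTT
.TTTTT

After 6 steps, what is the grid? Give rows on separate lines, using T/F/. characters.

Step 1: 1 trees catch fire, 1 burn out
  TTTTTT
  T.TTTT
  .TTT.T
  .TTTTT
  .FTTTT
  .TTTTT
Step 2: 3 trees catch fire, 1 burn out
  TTTTTT
  T.TTTT
  .TTT.T
  .FTTTT
  ..FTTT
  .FTTTT
Step 3: 4 trees catch fire, 3 burn out
  TTTTTT
  T.TTTT
  .FTT.T
  ..FTTT
  ...FTT
  ..FTTT
Step 4: 4 trees catch fire, 4 burn out
  TTTTTT
  T.TTTT
  ..FT.T
  ...FTT
  ....FT
  ...FTT
Step 5: 5 trees catch fire, 4 burn out
  TTTTTT
  T.FTTT
  ...F.T
  ....FT
  .....F
  ....FT
Step 6: 4 trees catch fire, 5 burn out
  TTFTTT
  T..FTT
  .....T
  .....F
  ......
  .....F

TTFTTT
T..FTT
.....T
.....F
......
.....F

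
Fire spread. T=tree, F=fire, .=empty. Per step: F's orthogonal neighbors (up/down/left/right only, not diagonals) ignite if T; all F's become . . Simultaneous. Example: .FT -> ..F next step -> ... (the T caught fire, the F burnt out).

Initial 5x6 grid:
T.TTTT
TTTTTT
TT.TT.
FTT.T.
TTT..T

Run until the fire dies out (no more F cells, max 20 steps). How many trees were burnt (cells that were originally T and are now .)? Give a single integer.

Answer: 21

Derivation:
Step 1: +3 fires, +1 burnt (F count now 3)
Step 2: +4 fires, +3 burnt (F count now 4)
Step 3: +3 fires, +4 burnt (F count now 3)
Step 4: +1 fires, +3 burnt (F count now 1)
Step 5: +2 fires, +1 burnt (F count now 2)
Step 6: +3 fires, +2 burnt (F count now 3)
Step 7: +3 fires, +3 burnt (F count now 3)
Step 8: +2 fires, +3 burnt (F count now 2)
Step 9: +0 fires, +2 burnt (F count now 0)
Fire out after step 9
Initially T: 22, now '.': 29
Total burnt (originally-T cells now '.'): 21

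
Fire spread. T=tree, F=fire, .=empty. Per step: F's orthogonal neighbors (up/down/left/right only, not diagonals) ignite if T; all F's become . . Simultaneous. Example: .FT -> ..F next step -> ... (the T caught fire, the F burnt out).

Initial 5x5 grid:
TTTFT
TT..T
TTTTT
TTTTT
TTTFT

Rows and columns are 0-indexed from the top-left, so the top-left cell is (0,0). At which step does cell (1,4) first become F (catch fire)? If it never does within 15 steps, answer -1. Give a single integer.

Step 1: cell (1,4)='T' (+5 fires, +2 burnt)
Step 2: cell (1,4)='F' (+6 fires, +5 burnt)
  -> target ignites at step 2
Step 3: cell (1,4)='.' (+6 fires, +6 burnt)
Step 4: cell (1,4)='.' (+3 fires, +6 burnt)
Step 5: cell (1,4)='.' (+1 fires, +3 burnt)
Step 6: cell (1,4)='.' (+0 fires, +1 burnt)
  fire out at step 6

2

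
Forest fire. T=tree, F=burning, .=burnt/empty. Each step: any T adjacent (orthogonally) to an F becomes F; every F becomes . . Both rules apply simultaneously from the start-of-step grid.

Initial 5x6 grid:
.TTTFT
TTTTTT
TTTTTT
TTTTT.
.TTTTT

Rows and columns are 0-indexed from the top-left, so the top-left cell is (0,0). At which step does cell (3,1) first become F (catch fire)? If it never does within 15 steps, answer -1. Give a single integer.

Step 1: cell (3,1)='T' (+3 fires, +1 burnt)
Step 2: cell (3,1)='T' (+4 fires, +3 burnt)
Step 3: cell (3,1)='T' (+5 fires, +4 burnt)
Step 4: cell (3,1)='T' (+4 fires, +5 burnt)
Step 5: cell (3,1)='T' (+5 fires, +4 burnt)
Step 6: cell (3,1)='F' (+3 fires, +5 burnt)
  -> target ignites at step 6
Step 7: cell (3,1)='.' (+2 fires, +3 burnt)
Step 8: cell (3,1)='.' (+0 fires, +2 burnt)
  fire out at step 8

6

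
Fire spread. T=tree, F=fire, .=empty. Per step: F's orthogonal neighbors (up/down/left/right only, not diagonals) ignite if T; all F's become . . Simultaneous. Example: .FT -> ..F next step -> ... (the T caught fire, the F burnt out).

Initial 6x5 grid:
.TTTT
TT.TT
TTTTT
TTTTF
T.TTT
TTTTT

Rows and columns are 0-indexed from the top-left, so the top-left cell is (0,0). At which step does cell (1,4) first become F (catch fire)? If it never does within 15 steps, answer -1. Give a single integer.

Step 1: cell (1,4)='T' (+3 fires, +1 burnt)
Step 2: cell (1,4)='F' (+5 fires, +3 burnt)
  -> target ignites at step 2
Step 3: cell (1,4)='.' (+6 fires, +5 burnt)
Step 4: cell (1,4)='.' (+4 fires, +6 burnt)
Step 5: cell (1,4)='.' (+5 fires, +4 burnt)
Step 6: cell (1,4)='.' (+3 fires, +5 burnt)
Step 7: cell (1,4)='.' (+0 fires, +3 burnt)
  fire out at step 7

2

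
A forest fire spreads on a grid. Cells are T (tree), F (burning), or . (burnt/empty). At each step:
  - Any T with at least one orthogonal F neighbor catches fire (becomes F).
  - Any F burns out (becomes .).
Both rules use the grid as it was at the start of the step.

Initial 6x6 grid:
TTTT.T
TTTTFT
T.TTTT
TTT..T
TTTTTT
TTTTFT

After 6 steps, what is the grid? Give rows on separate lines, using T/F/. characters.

Step 1: 6 trees catch fire, 2 burn out
  TTTT.T
  TTTF.F
  T.TTFT
  TTT..T
  TTTTFT
  TTTF.F
Step 2: 8 trees catch fire, 6 burn out
  TTTF.F
  TTF...
  T.TF.F
  TTT..T
  TTTF.F
  TTF...
Step 3: 6 trees catch fire, 8 burn out
  TTF...
  TF....
  T.F...
  TTT..F
  TTF...
  TF....
Step 4: 5 trees catch fire, 6 burn out
  TF....
  F.....
  T.....
  TTF...
  TF....
  F.....
Step 5: 4 trees catch fire, 5 burn out
  F.....
  ......
  F.....
  TF....
  F.....
  ......
Step 6: 1 trees catch fire, 4 burn out
  ......
  ......
  ......
  F.....
  ......
  ......

......
......
......
F.....
......
......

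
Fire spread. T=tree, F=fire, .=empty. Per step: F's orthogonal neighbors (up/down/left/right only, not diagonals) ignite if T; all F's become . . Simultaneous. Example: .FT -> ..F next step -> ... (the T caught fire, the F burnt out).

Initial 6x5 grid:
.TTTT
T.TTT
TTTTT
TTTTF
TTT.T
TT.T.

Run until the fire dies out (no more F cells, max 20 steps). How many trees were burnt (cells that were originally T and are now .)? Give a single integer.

Answer: 23

Derivation:
Step 1: +3 fires, +1 burnt (F count now 3)
Step 2: +3 fires, +3 burnt (F count now 3)
Step 3: +5 fires, +3 burnt (F count now 5)
Step 4: +5 fires, +5 burnt (F count now 5)
Step 5: +4 fires, +5 burnt (F count now 4)
Step 6: +3 fires, +4 burnt (F count now 3)
Step 7: +0 fires, +3 burnt (F count now 0)
Fire out after step 7
Initially T: 24, now '.': 29
Total burnt (originally-T cells now '.'): 23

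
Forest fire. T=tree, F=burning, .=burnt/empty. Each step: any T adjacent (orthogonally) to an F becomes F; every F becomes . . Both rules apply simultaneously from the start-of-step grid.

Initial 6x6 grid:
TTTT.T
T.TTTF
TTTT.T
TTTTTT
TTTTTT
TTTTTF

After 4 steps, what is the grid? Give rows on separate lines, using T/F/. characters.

Step 1: 5 trees catch fire, 2 burn out
  TTTT.F
  T.TTF.
  TTTT.F
  TTTTTT
  TTTTTF
  TTTTF.
Step 2: 4 trees catch fire, 5 burn out
  TTTT..
  T.TF..
  TTTT..
  TTTTTF
  TTTTF.
  TTTF..
Step 3: 6 trees catch fire, 4 burn out
  TTTF..
  T.F...
  TTTF..
  TTTTF.
  TTTF..
  TTF...
Step 4: 5 trees catch fire, 6 burn out
  TTF...
  T.....
  TTF...
  TTTF..
  TTF...
  TF....

TTF...
T.....
TTF...
TTTF..
TTF...
TF....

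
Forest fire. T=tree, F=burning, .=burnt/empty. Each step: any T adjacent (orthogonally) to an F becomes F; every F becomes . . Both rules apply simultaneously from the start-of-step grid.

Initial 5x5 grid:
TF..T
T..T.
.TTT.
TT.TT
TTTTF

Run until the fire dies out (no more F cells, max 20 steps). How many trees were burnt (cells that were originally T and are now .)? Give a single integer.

Step 1: +3 fires, +2 burnt (F count now 3)
Step 2: +3 fires, +3 burnt (F count now 3)
Step 3: +2 fires, +3 burnt (F count now 2)
Step 4: +4 fires, +2 burnt (F count now 4)
Step 5: +2 fires, +4 burnt (F count now 2)
Step 6: +0 fires, +2 burnt (F count now 0)
Fire out after step 6
Initially T: 15, now '.': 24
Total burnt (originally-T cells now '.'): 14

Answer: 14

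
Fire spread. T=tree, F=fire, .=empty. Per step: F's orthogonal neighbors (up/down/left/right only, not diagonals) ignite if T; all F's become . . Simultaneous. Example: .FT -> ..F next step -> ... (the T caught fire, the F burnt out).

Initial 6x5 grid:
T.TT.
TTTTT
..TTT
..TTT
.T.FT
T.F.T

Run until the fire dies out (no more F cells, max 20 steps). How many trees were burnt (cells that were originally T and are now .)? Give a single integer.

Answer: 16

Derivation:
Step 1: +2 fires, +2 burnt (F count now 2)
Step 2: +4 fires, +2 burnt (F count now 4)
Step 3: +3 fires, +4 burnt (F count now 3)
Step 4: +3 fires, +3 burnt (F count now 3)
Step 5: +2 fires, +3 burnt (F count now 2)
Step 6: +1 fires, +2 burnt (F count now 1)
Step 7: +1 fires, +1 burnt (F count now 1)
Step 8: +0 fires, +1 burnt (F count now 0)
Fire out after step 8
Initially T: 18, now '.': 28
Total burnt (originally-T cells now '.'): 16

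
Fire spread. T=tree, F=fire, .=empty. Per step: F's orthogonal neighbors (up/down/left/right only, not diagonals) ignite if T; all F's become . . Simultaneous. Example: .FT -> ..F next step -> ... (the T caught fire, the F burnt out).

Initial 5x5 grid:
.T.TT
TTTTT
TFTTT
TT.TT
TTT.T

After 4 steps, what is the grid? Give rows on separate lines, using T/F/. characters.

Step 1: 4 trees catch fire, 1 burn out
  .T.TT
  TFTTT
  F.FTT
  TF.TT
  TTT.T
Step 2: 6 trees catch fire, 4 burn out
  .F.TT
  F.FTT
  ...FT
  F..TT
  TFT.T
Step 3: 5 trees catch fire, 6 burn out
  ...TT
  ...FT
  ....F
  ...FT
  F.F.T
Step 4: 3 trees catch fire, 5 burn out
  ...FT
  ....F
  .....
  ....F
  ....T

...FT
....F
.....
....F
....T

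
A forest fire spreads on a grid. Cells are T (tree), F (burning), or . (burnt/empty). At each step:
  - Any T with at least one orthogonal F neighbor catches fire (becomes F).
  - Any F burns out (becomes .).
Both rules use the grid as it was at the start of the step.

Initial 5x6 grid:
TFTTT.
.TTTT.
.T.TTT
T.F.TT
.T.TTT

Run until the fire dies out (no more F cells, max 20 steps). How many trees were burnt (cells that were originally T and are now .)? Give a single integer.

Step 1: +3 fires, +2 burnt (F count now 3)
Step 2: +3 fires, +3 burnt (F count now 3)
Step 3: +2 fires, +3 burnt (F count now 2)
Step 4: +2 fires, +2 burnt (F count now 2)
Step 5: +1 fires, +2 burnt (F count now 1)
Step 6: +2 fires, +1 burnt (F count now 2)
Step 7: +2 fires, +2 burnt (F count now 2)
Step 8: +2 fires, +2 burnt (F count now 2)
Step 9: +0 fires, +2 burnt (F count now 0)
Fire out after step 9
Initially T: 19, now '.': 28
Total burnt (originally-T cells now '.'): 17

Answer: 17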